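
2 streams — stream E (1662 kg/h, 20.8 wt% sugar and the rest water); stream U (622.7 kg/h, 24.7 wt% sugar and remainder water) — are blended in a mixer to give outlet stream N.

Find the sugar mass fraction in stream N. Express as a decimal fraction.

0.219

Total flow out = 1662 + 622.7 = 2284.7 kg/h.
sugar in = 1662×0.208 + 622.7×0.247 = 499.5 kg/h.
sugar mass fraction in N = 499.5/2284.7 = 0.219.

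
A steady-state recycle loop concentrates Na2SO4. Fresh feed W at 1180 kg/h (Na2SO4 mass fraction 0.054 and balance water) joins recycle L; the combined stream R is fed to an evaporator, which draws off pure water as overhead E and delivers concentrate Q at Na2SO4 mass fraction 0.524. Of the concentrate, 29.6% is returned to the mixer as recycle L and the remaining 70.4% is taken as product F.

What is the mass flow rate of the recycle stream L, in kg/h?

Overall Na2SO4 balance (none leaves overhead): Na2SO4 in fresh feed = Na2SO4 in product, i.e. 1180×0.054 = (1−0.296)·Q·0.524.
Q = 63.72/(0.524×0.704) = 172.73 kg/h.
Recycle L = 0.296×172.73 = 51.129 kg/h.

51.13 kg/h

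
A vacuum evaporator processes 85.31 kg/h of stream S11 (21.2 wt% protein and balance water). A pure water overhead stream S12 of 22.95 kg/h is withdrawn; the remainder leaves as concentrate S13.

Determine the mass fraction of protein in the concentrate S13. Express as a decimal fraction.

protein is not removed: 85.31×0.212 = 18.086 kg/h of protein enters S13.
Concentrate = 85.31 − 22.95 = 62.36 kg/h.
Mass fraction = 18.086/62.36 = 0.290.

0.290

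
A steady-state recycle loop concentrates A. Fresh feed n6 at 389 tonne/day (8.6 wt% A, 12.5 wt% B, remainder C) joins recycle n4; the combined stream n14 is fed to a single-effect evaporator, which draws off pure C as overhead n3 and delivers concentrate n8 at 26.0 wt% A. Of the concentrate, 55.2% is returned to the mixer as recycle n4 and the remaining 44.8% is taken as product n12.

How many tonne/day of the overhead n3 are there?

260.3 tonne/day

Overall A balance (none leaves overhead): A in fresh feed = A in product, i.e. 389×0.086 = (1−0.552)·n8·0.260.
n8 = 33.454/(0.260×0.448) = 287.21 tonne/day.
Recycle n4 = 0.552×287.21 = 158.54 tonne/day.
Combined feed n14 = 389 + 158.54 = 547.54 tonne/day.
Overhead n3 = n14 − n8 = 547.54 − 287.21 = 260.33 tonne/day.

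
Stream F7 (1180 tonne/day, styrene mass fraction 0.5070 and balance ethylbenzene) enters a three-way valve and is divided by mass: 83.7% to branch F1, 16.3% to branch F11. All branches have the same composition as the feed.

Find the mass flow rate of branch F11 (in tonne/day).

192.3 tonne/day

Branch F11 flow = 0.163×1180 = 192.34 tonne/day.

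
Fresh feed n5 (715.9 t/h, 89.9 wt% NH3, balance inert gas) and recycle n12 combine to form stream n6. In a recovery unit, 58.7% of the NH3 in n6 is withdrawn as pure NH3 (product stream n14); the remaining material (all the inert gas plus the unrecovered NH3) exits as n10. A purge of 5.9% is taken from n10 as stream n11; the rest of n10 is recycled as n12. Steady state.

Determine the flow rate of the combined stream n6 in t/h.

2278 t/h

inert gas enters only via n5 and leaves only via the purge: 715.9×0.101 = 0.059×(inert gas in n10), and the recovery unit passes all inert gas, so inert gas in n6 = inert gas in n10 = 1225.5 t/h.
NH3 in n6: m_A = 715.9×0.899 + (1−0.059)·(1−0.587)·m_A, so m_A = 643.59/0.6114 = 1052.7 t/h.
n6 = 1052.7 + 1225.5 = 2278.2 t/h.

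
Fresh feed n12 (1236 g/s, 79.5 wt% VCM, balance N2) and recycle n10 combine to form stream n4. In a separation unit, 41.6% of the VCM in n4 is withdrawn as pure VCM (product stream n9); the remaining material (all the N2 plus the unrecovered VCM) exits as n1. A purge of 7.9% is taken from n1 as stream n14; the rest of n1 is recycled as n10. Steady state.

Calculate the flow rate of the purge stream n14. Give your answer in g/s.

N2 enters only via n12 and leaves only via the purge: 1236×0.205 = 0.079×(N2 in n1), and the separation unit passes all N2, so N2 in n4 = N2 in n1 = 3207.3 g/s.
VCM in n4: m_A = 1236×0.795 + (1−0.079)·(1−0.416)·m_A, so m_A = 982.62/0.4621 = 2126.3 g/s.
n1 = (1−0.416)×2126.3 + 3207.3 = 4449.1 g/s.
Purge n14 = 0.079×4449.1 = 351.48 g/s.

351.5 g/s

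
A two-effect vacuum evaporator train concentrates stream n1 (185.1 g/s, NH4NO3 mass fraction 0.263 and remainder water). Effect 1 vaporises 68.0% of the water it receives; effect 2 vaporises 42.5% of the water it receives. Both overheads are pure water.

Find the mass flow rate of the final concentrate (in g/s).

73.78 g/s

water in feed = 185.1×0.737 = 136.42 g/s.
After stage 1: water left = (1−0.680)×136.42 = 43.654; stream total = 92.335 g/s.
After stage 2: water left = (1−0.425)×43.654 = 25.101; final concentrate = 73.782 g/s.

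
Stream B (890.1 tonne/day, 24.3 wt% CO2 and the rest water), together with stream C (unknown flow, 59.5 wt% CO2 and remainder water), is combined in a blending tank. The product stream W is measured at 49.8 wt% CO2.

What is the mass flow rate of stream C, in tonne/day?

Let C be the unknown flow. Total out = 890.1 + C.
CO2 balance: 216.29 + 0.595·C = 0.498·(890.1 + C)
(0.595 − 0.498)·C = 0.498×890.1 − 216.29 = 226.98
C = 226.98 / 0.097 = 2340 tonne/day

2340 tonne/day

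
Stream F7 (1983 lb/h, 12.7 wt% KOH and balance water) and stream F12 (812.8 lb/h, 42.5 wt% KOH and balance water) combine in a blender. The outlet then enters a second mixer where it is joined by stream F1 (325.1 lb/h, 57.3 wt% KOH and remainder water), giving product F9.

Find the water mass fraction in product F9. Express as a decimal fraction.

0.749

Overall, product flow = 3120.9 lb/h.
water in = 1983×0.873 + 812.8×0.575 + 325.1×0.427 = 2337.3 lb/h.
water fraction in F9 = 0.749.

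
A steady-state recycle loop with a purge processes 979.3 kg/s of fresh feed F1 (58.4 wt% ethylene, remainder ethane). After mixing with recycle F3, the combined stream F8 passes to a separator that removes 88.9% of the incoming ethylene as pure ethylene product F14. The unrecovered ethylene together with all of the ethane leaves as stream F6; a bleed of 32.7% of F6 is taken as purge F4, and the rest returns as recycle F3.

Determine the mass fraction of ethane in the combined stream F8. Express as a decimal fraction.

0.668

ethane enters only via F1 and leaves only via the purge: 979.3×0.416 = 0.327×(ethane in F6), and the separator passes all ethane, so ethane in F8 = ethane in F6 = 1245.8 kg/s.
ethylene in F8: m_A = 979.3×0.584 + (1−0.327)·(1−0.889)·m_A, so m_A = 571.91/0.9253 = 618.08 kg/s.
F8 = 618.08 + 1245.8 = 1863.9 kg/s.
ethane fraction in F8 = 1245.8/1863.9 = 0.668.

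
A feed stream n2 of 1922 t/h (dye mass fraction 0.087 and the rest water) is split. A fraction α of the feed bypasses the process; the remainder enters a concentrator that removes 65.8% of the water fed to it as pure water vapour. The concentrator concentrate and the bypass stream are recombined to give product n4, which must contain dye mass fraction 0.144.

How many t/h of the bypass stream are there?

655.6 t/h

All 1922×0.087 = 167.21 t/h of dye reaches n4, so n4 = 167.21/0.144 = 1161.2 t/h and vapour = 760.79 t/h.
The evaporator receives (1−α)·1922 of feed at 0.913 water and removes 0.658 of that water:
0.658×0.913×(1−α)×1922 = 760.79
(1−α) = 760.79/1154.6 = 0.6589;  α = 0.3411.
Bypass flow = 0.3411×1922 = 655.61 t/h.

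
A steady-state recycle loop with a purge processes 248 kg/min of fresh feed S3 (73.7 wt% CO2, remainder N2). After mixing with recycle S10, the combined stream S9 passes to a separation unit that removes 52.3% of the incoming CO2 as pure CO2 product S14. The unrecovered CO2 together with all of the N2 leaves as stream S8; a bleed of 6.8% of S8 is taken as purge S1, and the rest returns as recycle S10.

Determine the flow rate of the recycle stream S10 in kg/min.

N2 enters only via S3 and leaves only via the purge: 248×0.263 = 0.068×(N2 in S8), and the separation unit passes all N2, so N2 in S9 = N2 in S8 = 959.18 kg/min.
CO2 in S9: m_A = 248×0.737 + (1−0.068)·(1−0.523)·m_A, so m_A = 182.78/0.5554 = 329.07 kg/min.
S8 = (1−0.523)×329.07 + 959.18 = 1116.1 kg/min.
Recycle S10 = (1−0.068)×1116.1 = 1040.2 kg/min.

1040 kg/min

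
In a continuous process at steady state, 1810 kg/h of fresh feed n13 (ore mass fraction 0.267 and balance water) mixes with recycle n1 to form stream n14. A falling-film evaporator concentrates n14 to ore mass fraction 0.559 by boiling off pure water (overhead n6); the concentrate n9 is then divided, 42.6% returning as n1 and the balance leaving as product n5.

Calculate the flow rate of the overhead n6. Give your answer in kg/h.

Overall ore balance (none leaves overhead): ore in fresh feed = ore in product, i.e. 1810×0.267 = (1−0.426)·n9·0.559.
n9 = 483.27/(0.559×0.574) = 1506.1 kg/h.
Recycle n1 = 0.426×1506.1 = 641.62 kg/h.
Combined feed n14 = 1810 + 641.62 = 2451.6 kg/h.
Overhead n6 = n14 − n9 = 2451.6 − 1506.1 = 945.47 kg/h.

945.5 kg/h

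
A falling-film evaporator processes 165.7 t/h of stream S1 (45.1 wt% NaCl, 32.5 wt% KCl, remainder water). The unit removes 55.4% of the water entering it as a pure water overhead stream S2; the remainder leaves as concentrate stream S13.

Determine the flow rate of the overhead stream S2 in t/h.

20.56 t/h

water entering = 165.7×0.224 = 37.117 t/h; overhead removed = 0.554×37.117 = 20.563 t/h.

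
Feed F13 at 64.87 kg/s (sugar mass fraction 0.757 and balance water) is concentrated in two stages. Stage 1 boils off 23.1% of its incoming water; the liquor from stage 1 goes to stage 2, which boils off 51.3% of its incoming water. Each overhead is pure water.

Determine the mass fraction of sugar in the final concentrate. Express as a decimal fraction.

water in feed = 64.87×0.243 = 15.763 kg/s.
After stage 1: water left = (1−0.231)×15.763 = 12.122; stream total = 61.229 kg/s.
After stage 2: water left = (1−0.513)×12.122 = 5.9034; final concentrate = 55.01 kg/s.
sugar fraction = 49.107/55.01 = 0.893.

0.893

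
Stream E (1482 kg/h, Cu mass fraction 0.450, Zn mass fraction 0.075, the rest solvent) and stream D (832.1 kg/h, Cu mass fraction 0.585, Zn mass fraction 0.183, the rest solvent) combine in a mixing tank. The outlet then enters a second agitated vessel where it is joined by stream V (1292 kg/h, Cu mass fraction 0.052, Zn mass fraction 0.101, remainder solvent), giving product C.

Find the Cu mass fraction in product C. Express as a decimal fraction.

Overall, product flow = 3606.1 kg/h.
Cu in = 1482×0.450 + 832.1×0.585 + 1292×0.052 = 1220.9 kg/h.
Cu fraction in C = 0.339.

0.339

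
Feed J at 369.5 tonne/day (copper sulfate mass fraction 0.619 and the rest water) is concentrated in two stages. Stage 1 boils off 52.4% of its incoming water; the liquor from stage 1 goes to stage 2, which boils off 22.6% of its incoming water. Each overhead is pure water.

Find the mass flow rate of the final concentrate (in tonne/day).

280.6 tonne/day

water in feed = 369.5×0.381 = 140.78 tonne/day.
After stage 1: water left = (1−0.524)×140.78 = 67.011; stream total = 295.73 tonne/day.
After stage 2: water left = (1−0.226)×67.011 = 51.867; final concentrate = 280.59 tonne/day.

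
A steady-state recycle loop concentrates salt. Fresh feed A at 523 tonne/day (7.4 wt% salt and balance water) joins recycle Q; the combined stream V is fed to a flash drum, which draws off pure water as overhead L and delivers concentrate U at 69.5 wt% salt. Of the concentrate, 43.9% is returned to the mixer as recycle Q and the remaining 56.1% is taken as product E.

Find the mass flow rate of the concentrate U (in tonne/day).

99.26 tonne/day

Overall salt balance (none leaves overhead): salt in fresh feed = salt in product, i.e. 523×0.074 = (1−0.439)·U·0.695.
U = 38.702/(0.695×0.561) = 99.263 tonne/day.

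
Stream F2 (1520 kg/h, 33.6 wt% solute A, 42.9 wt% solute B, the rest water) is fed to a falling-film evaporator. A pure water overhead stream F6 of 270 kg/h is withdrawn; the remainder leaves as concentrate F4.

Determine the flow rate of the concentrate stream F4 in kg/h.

Concentrate = 1520 − 270 = 1250 kg/h.

1250 kg/h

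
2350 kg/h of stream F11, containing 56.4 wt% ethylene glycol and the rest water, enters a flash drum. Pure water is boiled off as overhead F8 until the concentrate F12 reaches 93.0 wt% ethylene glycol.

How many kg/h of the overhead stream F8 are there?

ethylene glycol is conserved: 2350×0.564 = 1325.4 kg/h all reports to the concentrate.
Concentrate = 1325.4/(target fraction) = 1425.2 kg/h.
Overhead = 2350 − 1425.2 = 924.84 kg/h.

924.8 kg/h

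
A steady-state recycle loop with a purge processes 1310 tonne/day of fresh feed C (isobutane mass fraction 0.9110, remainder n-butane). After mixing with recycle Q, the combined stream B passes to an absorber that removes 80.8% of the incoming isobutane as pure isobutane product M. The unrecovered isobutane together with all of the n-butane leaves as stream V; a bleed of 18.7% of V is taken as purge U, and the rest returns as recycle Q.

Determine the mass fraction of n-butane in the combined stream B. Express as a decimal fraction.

0.3060

n-butane enters only via C and leaves only via the purge: 1310×0.089 = 0.187×(n-butane in V), and the absorber passes all n-butane, so n-butane in B = n-butane in V = 623.48 tonne/day.
isobutane in B: m_A = 1310×0.911 + (1−0.187)·(1−0.808)·m_A, so m_A = 1193.4/0.8439 = 1414.2 tonne/day.
B = 1414.2 + 623.48 = 2037.6 tonne/day.
n-butane fraction in B = 623.48/2037.6 = 0.3060.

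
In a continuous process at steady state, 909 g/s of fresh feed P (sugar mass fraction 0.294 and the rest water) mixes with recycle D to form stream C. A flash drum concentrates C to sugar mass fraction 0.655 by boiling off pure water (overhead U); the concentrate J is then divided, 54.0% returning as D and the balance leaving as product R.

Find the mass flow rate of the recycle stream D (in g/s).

479 g/s

Overall sugar balance (none leaves overhead): sugar in fresh feed = sugar in product, i.e. 909×0.294 = (1−0.540)·J·0.655.
J = 267.25/(0.655×0.460) = 886.98 g/s.
Recycle D = 0.540×886.98 = 478.97 g/s.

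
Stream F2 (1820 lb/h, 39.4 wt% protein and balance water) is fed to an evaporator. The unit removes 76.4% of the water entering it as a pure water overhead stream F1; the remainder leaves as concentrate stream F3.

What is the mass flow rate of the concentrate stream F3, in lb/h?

water entering = 1820×0.606 = 1102.9 lb/h; overhead removed = 0.764×1102.9 = 842.63 lb/h.
Concentrate = 1820 − 842.63 = 977.37 lb/h.

977.4 lb/h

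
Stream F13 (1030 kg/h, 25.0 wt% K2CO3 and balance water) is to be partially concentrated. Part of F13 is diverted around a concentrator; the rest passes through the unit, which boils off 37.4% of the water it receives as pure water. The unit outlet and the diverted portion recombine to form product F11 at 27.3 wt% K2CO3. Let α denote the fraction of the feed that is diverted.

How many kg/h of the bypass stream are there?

All 1030×0.250 = 257.5 kg/h of K2CO3 reaches F11, so F11 = 257.5/0.273 = 943.22 kg/h and vapour = 86.777 kg/h.
The evaporator receives (1−α)·1030 of feed at 0.750 water and removes 0.374 of that water:
0.374×0.750×(1−α)×1030 = 86.777
(1−α) = 86.777/288.92 = 0.3004;  α = 0.6996.
Bypass flow = 0.6996×1030 = 720.64 kg/h.

720.6 kg/h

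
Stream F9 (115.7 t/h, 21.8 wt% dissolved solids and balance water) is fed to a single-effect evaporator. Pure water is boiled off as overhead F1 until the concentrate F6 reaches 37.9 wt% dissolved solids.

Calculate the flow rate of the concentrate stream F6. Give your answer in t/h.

dissolved solids is conserved: 115.7×0.218 = 25.223 t/h all reports to the concentrate.
Concentrate = 25.223/(target fraction) = 66.55 t/h.

66.55 t/h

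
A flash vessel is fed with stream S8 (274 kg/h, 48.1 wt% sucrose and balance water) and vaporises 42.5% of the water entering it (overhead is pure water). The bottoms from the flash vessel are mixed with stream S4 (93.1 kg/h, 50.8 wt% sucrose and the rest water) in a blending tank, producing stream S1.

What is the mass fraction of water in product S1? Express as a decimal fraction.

0.4160

Vapour removed = 0.425×0.519×274 = 60.438 kg/h; concentrate = 213.56 kg/h.
water reaching the mixer = 81.768 (from concentrate) + 93.1×0.492 = 127.57 kg/h.
Product flow = 213.56 + 93.1 = 306.66 kg/h; water fraction = 0.4160.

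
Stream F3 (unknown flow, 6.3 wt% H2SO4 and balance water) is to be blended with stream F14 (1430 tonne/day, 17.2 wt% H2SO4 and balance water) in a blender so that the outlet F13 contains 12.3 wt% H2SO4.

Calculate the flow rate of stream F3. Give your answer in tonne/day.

1168 tonne/day

Let F3 be the unknown flow. Total out = 1430 + F3.
H2SO4 balance: 245.96 + 0.063·F3 = 0.123·(1430 + F3)
(0.063 − 0.123)·F3 = 0.123×1430 − 245.96 = -70.07
F3 = -70.07 / -0.060 = 1167.8 tonne/day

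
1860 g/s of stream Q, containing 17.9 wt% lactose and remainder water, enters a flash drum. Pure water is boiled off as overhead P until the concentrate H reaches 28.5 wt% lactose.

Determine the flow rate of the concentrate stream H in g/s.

lactose is conserved: 1860×0.179 = 332.94 g/s all reports to the concentrate.
Concentrate = 332.94/(target fraction) = 1168.2 g/s.

1168 g/s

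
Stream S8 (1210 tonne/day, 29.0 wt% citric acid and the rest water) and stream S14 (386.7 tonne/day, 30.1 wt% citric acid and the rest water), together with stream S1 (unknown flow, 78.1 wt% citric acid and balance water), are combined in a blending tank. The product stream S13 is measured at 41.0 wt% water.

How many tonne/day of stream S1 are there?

Let S1 be the unknown flow. Total out = 1596.7 + S1.
water balance: 1129.4 + 0.219·S1 = 0.410·(1596.7 + S1)
(0.219 − 0.410)·S1 = 0.410×1596.7 − 1129.4 = -474.76
S1 = -474.76 / -0.191 = 2485.6 tonne/day

2486 tonne/day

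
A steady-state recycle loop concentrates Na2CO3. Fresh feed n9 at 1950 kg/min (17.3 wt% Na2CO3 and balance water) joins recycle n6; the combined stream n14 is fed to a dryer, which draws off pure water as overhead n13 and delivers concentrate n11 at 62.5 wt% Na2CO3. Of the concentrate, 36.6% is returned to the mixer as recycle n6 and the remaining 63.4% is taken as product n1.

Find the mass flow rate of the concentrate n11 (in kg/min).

851.4 kg/min

Overall Na2CO3 balance (none leaves overhead): Na2CO3 in fresh feed = Na2CO3 in product, i.e. 1950×0.173 = (1−0.366)·n11·0.625.
n11 = 337.35/(0.625×0.634) = 851.36 kg/min.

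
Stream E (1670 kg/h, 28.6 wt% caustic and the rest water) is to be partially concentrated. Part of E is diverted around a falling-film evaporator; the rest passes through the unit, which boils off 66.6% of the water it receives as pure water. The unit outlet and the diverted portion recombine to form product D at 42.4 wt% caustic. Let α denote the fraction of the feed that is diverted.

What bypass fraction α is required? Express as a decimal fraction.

All 1670×0.286 = 477.62 kg/h of caustic reaches D, so D = 477.62/0.424 = 1126.5 kg/h and vapour = 543.54 kg/h.
The evaporator receives (1−α)·1670 of feed at 0.714 water and removes 0.666 of that water:
0.666×0.714×(1−α)×1670 = 543.54
(1−α) = 543.54/794.13 = 0.6844;  α = 0.3156.

0.316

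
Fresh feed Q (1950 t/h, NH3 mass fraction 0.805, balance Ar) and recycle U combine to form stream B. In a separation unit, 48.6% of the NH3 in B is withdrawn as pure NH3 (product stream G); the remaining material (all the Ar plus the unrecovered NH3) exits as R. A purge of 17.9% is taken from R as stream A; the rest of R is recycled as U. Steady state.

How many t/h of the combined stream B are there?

4840 t/h

Ar enters only via Q and leaves only via the purge: 1950×0.195 = 0.179×(Ar in R), and the separation unit passes all Ar, so Ar in B = Ar in R = 2124.3 t/h.
NH3 in B: m_A = 1950×0.805 + (1−0.179)·(1−0.486)·m_A, so m_A = 1569.8/0.5780 = 2715.8 t/h.
B = 2715.8 + 2124.3 = 4840.1 t/h.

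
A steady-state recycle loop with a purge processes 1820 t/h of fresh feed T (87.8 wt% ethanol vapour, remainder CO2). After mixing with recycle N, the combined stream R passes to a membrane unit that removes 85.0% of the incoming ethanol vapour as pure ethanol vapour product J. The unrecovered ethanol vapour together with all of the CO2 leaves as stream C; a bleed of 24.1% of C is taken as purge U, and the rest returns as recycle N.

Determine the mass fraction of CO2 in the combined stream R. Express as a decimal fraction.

CO2 enters only via T and leaves only via the purge: 1820×0.122 = 0.241×(CO2 in C), and the membrane unit passes all CO2, so CO2 in R = CO2 in C = 921.33 t/h.
ethanol vapour in R: m_A = 1820×0.878 + (1−0.241)·(1−0.850)·m_A, so m_A = 1598/0.8861 = 1803.3 t/h.
R = 1803.3 + 921.33 = 2724.6 t/h.
CO2 fraction in R = 921.33/2724.6 = 0.338.

0.338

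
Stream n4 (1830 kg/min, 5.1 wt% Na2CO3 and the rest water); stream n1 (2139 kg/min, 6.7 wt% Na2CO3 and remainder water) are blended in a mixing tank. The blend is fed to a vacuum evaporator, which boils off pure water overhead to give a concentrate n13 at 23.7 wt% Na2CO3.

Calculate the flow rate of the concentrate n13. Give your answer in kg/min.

998.5 kg/min

Na2CO3 entering = 1830×0.051 + 2139×0.067 = 236.64 kg/min.
All Na2CO3 reports to n13, so n13 = 236.64/0.237 = 998.49 kg/min.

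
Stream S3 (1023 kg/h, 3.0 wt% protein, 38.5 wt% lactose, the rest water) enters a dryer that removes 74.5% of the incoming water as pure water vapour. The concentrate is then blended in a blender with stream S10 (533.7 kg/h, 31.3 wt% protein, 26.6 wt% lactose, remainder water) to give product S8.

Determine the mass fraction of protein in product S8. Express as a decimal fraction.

0.178

Vapour removed = 0.745×0.585×1023 = 445.85 kg/h; concentrate = 577.15 kg/h.
protein reaching the mixer = 30.69 (from concentrate) + 533.7×0.313 = 197.74 kg/h.
Product flow = 577.15 + 533.7 = 1110.9 kg/h; protein fraction = 0.178.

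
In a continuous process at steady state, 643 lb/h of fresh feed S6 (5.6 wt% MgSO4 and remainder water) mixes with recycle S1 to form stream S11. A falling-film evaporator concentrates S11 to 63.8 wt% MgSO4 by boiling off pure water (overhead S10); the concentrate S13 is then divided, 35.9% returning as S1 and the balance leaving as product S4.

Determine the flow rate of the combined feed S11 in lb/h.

674.6 lb/h

Overall MgSO4 balance (none leaves overhead): MgSO4 in fresh feed = MgSO4 in product, i.e. 643×0.056 = (1−0.359)·S13·0.638.
S13 = 36.008/(0.638×0.641) = 88.048 lb/h.
Recycle S1 = 0.359×88.048 = 31.609 lb/h.
Combined feed S11 = 643 + 31.609 = 674.61 lb/h.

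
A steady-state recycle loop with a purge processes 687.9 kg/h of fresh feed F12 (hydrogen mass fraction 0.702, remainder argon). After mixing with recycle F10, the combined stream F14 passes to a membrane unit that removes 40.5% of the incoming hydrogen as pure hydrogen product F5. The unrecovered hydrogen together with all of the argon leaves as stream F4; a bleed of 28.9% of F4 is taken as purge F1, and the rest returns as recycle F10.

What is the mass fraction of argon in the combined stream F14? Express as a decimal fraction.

0.459

argon enters only via F12 and leaves only via the purge: 687.9×0.298 = 0.289×(argon in F4), and the membrane unit passes all argon, so argon in F14 = argon in F4 = 709.32 kg/h.
hydrogen in F14: m_A = 687.9×0.702 + (1−0.289)·(1−0.405)·m_A, so m_A = 482.91/0.5770 = 836.99 kg/h.
F14 = 836.99 + 709.32 = 1546.3 kg/h.
argon fraction in F14 = 709.32/1546.3 = 0.459.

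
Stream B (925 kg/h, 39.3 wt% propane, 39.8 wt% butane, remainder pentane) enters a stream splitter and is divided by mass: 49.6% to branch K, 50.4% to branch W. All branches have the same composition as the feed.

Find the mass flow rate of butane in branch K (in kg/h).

182.6 kg/h

Branch K total = 0.496×925 = 458.8 kg/h.
butane in K = 0.398×458.8 = 182.6 kg/h.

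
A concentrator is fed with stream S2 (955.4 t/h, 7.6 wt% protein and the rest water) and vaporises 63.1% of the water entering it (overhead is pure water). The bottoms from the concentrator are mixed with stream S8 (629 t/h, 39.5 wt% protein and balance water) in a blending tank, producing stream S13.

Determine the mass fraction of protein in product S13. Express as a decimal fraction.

0.313

Vapour removed = 0.631×0.924×955.4 = 557.04 t/h; concentrate = 398.36 t/h.
protein reaching the mixer = 72.61 (from concentrate) + 629×0.395 = 321.07 t/h.
Product flow = 398.36 + 629 = 1027.4 t/h; protein fraction = 0.313.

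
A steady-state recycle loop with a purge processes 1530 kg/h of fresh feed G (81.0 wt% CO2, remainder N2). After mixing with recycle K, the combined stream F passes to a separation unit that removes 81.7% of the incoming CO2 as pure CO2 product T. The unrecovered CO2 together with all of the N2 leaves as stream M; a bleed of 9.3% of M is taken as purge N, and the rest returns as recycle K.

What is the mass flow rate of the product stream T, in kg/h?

1214 kg/h

CO2 in F: m_A = 1530×0.810 + (1−0.093)·(1−0.817)·m_A, so m_A = 1239.3/0.8340 = 1485.9 kg/h.
Product T = 0.817×1485.9 = 1214 kg/h.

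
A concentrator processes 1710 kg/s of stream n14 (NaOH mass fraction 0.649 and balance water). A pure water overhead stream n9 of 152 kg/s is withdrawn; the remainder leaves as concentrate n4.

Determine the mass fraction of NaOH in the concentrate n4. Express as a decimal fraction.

0.712

NaOH is not removed: 1710×0.649 = 1109.8 kg/s of NaOH enters n4.
Concentrate = 1710 − 152 = 1558 kg/s.
Mass fraction = 1109.8/1558 = 0.712.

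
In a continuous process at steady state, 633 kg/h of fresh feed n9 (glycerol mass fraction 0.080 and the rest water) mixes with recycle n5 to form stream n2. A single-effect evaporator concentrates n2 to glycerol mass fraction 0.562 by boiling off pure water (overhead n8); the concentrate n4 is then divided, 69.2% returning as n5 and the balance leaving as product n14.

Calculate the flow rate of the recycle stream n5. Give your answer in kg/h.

202.4 kg/h

Overall glycerol balance (none leaves overhead): glycerol in fresh feed = glycerol in product, i.e. 633×0.080 = (1−0.692)·n4·0.562.
n4 = 50.64/(0.562×0.308) = 292.55 kg/h.
Recycle n5 = 0.692×292.55 = 202.45 kg/h.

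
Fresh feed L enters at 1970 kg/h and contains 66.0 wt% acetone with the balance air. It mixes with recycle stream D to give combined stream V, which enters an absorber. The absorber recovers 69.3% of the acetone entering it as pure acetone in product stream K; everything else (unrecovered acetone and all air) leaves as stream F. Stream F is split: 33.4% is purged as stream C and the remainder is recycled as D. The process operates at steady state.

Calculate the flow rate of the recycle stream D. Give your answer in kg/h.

1670 kg/h

air enters only via L and leaves only via the purge: 1970×0.340 = 0.334×(air in F), and the absorber passes all air, so air in V = air in F = 2005.4 kg/h.
acetone in V: m_A = 1970×0.660 + (1−0.334)·(1−0.693)·m_A, so m_A = 1300.2/0.7955 = 1634.4 kg/h.
F = (1−0.693)×1634.4 + 2005.4 = 2507.1 kg/h.
Recycle D = (1−0.334)×2507.1 = 1669.8 kg/h.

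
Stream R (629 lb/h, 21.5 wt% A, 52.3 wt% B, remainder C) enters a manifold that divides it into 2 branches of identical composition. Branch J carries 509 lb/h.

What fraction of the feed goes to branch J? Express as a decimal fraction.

0.809

Fraction to J = 509/629 = 0.8092.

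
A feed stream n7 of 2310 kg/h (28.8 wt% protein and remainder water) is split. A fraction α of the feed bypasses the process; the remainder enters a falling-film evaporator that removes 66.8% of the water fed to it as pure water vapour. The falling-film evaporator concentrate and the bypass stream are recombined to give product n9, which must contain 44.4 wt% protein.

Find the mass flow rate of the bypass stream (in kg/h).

All 2310×0.288 = 665.28 kg/h of protein reaches n9, so n9 = 665.28/0.444 = 1498.4 kg/h and vapour = 811.62 kg/h.
The evaporator receives (1−α)·2310 of feed at 0.712 water and removes 0.668 of that water:
0.668×0.712×(1−α)×2310 = 811.62
(1−α) = 811.62/1098.7 = 0.7387;  α = 0.2613.
Bypass flow = 0.2613×2310 = 603.54 kg/h.

603.5 kg/h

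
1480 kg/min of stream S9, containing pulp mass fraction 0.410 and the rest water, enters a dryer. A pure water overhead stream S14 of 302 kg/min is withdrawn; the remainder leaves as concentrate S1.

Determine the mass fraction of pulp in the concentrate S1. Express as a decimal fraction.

pulp is not removed: 1480×0.410 = 606.8 kg/min of pulp enters S1.
Concentrate = 1480 − 302 = 1178 kg/min.
Mass fraction = 606.8/1178 = 0.515.

0.515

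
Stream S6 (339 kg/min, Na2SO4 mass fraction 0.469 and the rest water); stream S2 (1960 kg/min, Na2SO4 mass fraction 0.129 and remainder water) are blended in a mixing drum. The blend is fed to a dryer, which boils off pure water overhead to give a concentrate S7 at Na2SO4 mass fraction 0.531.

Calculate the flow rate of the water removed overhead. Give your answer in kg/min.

Na2SO4 entering = 339×0.469 + 1960×0.129 = 411.83 kg/min.
All Na2SO4 reports to S7, so S7 = 411.83/0.531 = 775.58 kg/min.
Total feed = 2299 kg/min; overhead = 2299 − 775.58 = 1523.4 kg/min.

1523 kg/min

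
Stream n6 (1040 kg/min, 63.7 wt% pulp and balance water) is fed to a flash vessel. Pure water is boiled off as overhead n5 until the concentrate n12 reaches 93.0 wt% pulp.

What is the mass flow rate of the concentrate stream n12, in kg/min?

pulp is conserved: 1040×0.637 = 662.48 kg/min all reports to the concentrate.
Concentrate = 662.48/(target fraction) = 712.34 kg/min.

712.3 kg/min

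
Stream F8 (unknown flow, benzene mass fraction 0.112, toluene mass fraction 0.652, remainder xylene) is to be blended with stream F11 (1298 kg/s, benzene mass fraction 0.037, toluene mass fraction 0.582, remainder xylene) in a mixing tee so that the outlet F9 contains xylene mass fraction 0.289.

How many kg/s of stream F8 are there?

2253 kg/s

Let F8 be the unknown flow. Total out = 1298 + F8.
xylene balance: 494.54 + 0.236·F8 = 0.289·(1298 + F8)
(0.236 − 0.289)·F8 = 0.289×1298 − 494.54 = -119.42
F8 = -119.42 / -0.053 = 2253.1 kg/s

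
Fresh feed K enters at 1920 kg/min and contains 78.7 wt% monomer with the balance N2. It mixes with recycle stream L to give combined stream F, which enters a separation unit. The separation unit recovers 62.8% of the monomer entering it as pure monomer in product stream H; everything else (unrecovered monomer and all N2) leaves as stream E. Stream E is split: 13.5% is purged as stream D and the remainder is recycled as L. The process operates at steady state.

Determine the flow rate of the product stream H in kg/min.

monomer in F: m_A = 1920×0.787 + (1−0.135)·(1−0.628)·m_A, so m_A = 1511/0.6782 = 2227.9 kg/min.
Product H = 0.628×2227.9 = 1399.2 kg/min.

1399 kg/min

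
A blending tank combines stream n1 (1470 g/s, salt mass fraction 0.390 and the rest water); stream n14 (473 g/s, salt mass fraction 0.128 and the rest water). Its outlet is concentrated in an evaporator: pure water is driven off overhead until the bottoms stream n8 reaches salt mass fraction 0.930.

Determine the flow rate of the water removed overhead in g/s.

1261 g/s

salt entering = 1470×0.390 + 473×0.128 = 633.84 g/s.
All salt reports to n8, so n8 = 633.84/0.930 = 681.55 g/s.
Total feed = 1943 g/s; overhead = 1943 − 681.55 = 1261.4 g/s.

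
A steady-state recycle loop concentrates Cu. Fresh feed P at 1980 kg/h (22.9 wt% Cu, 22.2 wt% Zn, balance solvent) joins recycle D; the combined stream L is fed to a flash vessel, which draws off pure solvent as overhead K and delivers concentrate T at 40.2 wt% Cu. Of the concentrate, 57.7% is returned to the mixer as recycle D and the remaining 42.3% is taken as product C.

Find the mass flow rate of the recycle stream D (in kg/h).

1539 kg/h

Overall Cu balance (none leaves overhead): Cu in fresh feed = Cu in product, i.e. 1980×0.229 = (1−0.577)·T·0.402.
T = 453.42/(0.402×0.423) = 2666.5 kg/h.
Recycle D = 0.577×2666.5 = 1538.5 kg/h.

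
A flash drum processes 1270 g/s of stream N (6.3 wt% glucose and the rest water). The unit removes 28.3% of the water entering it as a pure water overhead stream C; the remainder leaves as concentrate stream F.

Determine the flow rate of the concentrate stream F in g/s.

933.2 g/s

water entering = 1270×0.937 = 1190 g/s; overhead removed = 0.283×1190 = 336.77 g/s.
Concentrate = 1270 − 336.77 = 933.23 g/s.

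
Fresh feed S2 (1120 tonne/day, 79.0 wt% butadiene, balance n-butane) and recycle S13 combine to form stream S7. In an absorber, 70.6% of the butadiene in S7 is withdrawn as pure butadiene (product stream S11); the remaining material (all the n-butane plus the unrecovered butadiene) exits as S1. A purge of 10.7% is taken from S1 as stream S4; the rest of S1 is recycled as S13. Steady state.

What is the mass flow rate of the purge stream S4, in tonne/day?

n-butane enters only via S2 and leaves only via the purge: 1120×0.210 = 0.107×(n-butane in S1), and the absorber passes all n-butane, so n-butane in S7 = n-butane in S1 = 2198.1 tonne/day.
butadiene in S7: m_A = 1120×0.790 + (1−0.107)·(1−0.706)·m_A, so m_A = 884.8/0.7375 = 1199.8 tonne/day.
S1 = (1−0.706)×1199.8 + 2198.1 = 2550.9 tonne/day.
Purge S4 = 0.107×2550.9 = 272.94 tonne/day.

272.9 tonne/day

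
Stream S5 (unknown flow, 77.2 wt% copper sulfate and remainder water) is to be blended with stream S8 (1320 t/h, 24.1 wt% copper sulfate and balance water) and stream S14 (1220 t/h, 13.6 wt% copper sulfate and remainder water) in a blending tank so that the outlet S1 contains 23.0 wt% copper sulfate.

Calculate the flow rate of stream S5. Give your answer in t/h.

Let S5 be the unknown flow. Total out = 2540 + S5.
copper sulfate balance: 484.04 + 0.772·S5 = 0.230·(2540 + S5)
(0.772 − 0.230)·S5 = 0.230×2540 − 484.04 = 100.16
S5 = 100.16 / 0.542 = 184.8 t/h

184.8 t/h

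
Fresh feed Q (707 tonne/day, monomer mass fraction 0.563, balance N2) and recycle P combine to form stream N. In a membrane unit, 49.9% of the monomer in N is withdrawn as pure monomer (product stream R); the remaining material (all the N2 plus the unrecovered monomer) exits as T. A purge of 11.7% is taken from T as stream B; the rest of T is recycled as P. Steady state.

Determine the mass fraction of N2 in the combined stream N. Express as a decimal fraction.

0.787

N2 enters only via Q and leaves only via the purge: 707×0.437 = 0.117×(N2 in T), and the membrane unit passes all N2, so N2 in N = N2 in T = 2640.7 tonne/day.
monomer in N: m_A = 707×0.563 + (1−0.117)·(1−0.499)·m_A, so m_A = 398.04/0.5576 = 713.83 tonne/day.
N = 713.83 + 2640.7 = 3354.5 tonne/day.
N2 fraction in N = 2640.7/3354.5 = 0.787.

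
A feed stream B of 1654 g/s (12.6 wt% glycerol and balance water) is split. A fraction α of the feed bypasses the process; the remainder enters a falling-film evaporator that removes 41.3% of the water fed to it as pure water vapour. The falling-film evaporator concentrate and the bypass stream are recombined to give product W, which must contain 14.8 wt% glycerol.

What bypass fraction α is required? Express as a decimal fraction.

0.588

All 1654×0.126 = 208.4 g/s of glycerol reaches W, so W = 208.4/0.148 = 1408.1 g/s and vapour = 245.86 g/s.
The evaporator receives (1−α)·1654 of feed at 0.874 water and removes 0.413 of that water:
0.413×0.874×(1−α)×1654 = 245.86
(1−α) = 245.86/597.03 = 0.4118;  α = 0.5882.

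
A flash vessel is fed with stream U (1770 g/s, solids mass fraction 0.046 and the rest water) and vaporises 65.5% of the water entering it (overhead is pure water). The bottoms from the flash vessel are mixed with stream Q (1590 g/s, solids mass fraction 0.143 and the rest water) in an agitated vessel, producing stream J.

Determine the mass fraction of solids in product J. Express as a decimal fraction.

Vapour removed = 0.655×0.954×1770 = 1106 g/s; concentrate = 663.98 g/s.
solids reaching the mixer = 81.42 (from concentrate) + 1590×0.143 = 308.79 g/s.
Product flow = 663.98 + 1590 = 2254 g/s; solids fraction = 0.137.

0.137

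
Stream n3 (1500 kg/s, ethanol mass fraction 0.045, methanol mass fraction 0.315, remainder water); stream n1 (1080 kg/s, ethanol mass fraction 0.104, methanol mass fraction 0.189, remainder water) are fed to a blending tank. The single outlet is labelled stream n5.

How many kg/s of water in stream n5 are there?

water out = water in = 1500×0.640 + 1080×0.707 = 1723.6 kg/s.

1724 kg/s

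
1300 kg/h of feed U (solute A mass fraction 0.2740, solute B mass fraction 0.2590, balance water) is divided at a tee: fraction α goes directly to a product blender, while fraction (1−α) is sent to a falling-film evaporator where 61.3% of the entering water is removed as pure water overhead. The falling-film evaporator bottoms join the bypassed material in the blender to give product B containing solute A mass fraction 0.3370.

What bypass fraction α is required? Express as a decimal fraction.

0.347

All 1300×0.274 = 356.2 kg/h of solute A reaches B, so B = 356.2/0.337 = 1057 kg/h and vapour = 243.03 kg/h.
The evaporator receives (1−α)·1300 of feed at 0.467 water and removes 0.613 of that water:
0.613×0.467×(1−α)×1300 = 243.03
(1−α) = 243.03/372.15 = 0.6530;  α = 0.3470.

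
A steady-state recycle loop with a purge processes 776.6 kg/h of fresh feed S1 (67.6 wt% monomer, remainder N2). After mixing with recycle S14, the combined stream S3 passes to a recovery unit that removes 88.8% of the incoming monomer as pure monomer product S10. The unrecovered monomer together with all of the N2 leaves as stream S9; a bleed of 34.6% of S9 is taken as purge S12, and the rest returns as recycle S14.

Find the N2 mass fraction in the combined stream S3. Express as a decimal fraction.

0.562

N2 enters only via S1 and leaves only via the purge: 776.6×0.324 = 0.346×(N2 in S9), and the recovery unit passes all N2, so N2 in S3 = N2 in S9 = 727.22 kg/h.
monomer in S3: m_A = 776.6×0.676 + (1−0.346)·(1−0.888)·m_A, so m_A = 524.98/0.9268 = 566.47 kg/h.
S3 = 566.47 + 727.22 = 1293.7 kg/h.
N2 fraction in S3 = 727.22/1293.7 = 0.562.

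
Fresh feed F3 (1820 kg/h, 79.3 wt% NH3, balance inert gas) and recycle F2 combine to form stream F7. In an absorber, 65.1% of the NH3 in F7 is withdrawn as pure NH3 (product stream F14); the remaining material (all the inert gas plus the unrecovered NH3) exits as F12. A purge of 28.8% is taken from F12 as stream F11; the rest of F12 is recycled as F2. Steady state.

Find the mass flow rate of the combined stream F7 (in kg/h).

3229 kg/h

inert gas enters only via F3 and leaves only via the purge: 1820×0.207 = 0.288×(inert gas in F12), and the absorber passes all inert gas, so inert gas in F7 = inert gas in F12 = 1308.1 kg/h.
NH3 in F7: m_A = 1820×0.793 + (1−0.288)·(1−0.651)·m_A, so m_A = 1443.3/0.7515 = 1920.5 kg/h.
F7 = 1920.5 + 1308.1 = 3228.6 kg/h.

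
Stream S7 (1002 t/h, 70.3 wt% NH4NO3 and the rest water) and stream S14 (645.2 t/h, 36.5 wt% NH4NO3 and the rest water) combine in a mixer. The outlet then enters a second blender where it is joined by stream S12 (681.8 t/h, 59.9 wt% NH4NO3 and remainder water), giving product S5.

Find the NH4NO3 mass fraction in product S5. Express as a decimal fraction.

Overall, product flow = 2329 t/h.
NH4NO3 in = 1002×0.703 + 645.2×0.365 + 681.8×0.599 = 1348.3 t/h.
NH4NO3 fraction in S5 = 0.579.

0.579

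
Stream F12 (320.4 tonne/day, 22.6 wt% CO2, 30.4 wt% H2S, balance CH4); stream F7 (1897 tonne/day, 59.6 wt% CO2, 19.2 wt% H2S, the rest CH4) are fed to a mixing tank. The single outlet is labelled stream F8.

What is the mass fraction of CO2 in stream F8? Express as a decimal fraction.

0.5425

Total flow out = 320.4 + 1897 = 2217.4 tonne/day.
CO2 in = 320.4×0.226 + 1897×0.596 = 1203 tonne/day.
CO2 mass fraction in F8 = 1203/2217.4 = 0.5425.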